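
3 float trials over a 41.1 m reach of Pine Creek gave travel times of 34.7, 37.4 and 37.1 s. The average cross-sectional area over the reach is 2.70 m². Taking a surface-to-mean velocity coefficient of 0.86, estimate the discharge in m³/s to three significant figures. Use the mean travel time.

2.62 m³/s

t̄ = (34.7 + 37.4 + 37.1) / 3 = 36.4 s
v_surface = L / t̄ = 41.1 / 36.4 = 1.129 m/s
v_mean = 0.86 × 1.129 = 0.9710 m/s
Q = A × v_mean = 2.70 × 0.9710 = 2.622 m³/s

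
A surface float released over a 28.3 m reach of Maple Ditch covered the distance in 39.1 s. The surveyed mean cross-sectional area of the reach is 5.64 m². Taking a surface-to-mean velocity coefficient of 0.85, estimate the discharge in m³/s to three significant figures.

v_surface = L / t̄ = 28.3 / 39.1 = 0.7238 m/s
v_mean = 0.85 × 0.7238 = 0.6152 m/s
Q = A × v_mean = 5.64 × 0.6152 = 3.470 m³/s

3.47 m³/s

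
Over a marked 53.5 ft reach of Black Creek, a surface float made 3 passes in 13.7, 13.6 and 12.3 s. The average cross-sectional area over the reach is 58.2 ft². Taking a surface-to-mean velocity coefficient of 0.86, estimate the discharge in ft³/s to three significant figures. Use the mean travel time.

203 ft³/s

t̄ = (13.7 + 13.6 + 12.3) / 3 = 13.2 s
v_surface = L / t̄ = 53.5 / 13.2 = 4.053 ft/s
v_mean = 0.86 × 4.053 = 3.486 ft/s
Q = A × v_mean = 58.2 × 3.486 = 202.9 ft³/s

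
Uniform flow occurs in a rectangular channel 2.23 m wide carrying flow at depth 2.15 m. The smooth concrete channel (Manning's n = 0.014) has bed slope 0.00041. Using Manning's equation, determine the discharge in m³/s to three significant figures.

5.64 m³/s

A = b·y = 2.23 × 2.15 = 4.795 m²
P = b + 2y = 2.23 + 2×2.15 = 6.530 m
R = A/P = 4.795/6.530 = 0.7342 m
Q = (1/n)·A·R^(2/3)·S^(1/2) = (1/0.014) × 4.795 × 0.7342^(2/3) × 0.00041^(1/2) = 5.644 m³/s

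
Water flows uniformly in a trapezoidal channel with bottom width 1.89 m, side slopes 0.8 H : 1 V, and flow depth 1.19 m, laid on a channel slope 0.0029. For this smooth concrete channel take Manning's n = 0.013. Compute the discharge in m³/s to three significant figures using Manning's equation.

10.9 m³/s

A = (b + z·y)·y = (1.89 + 0.8×1.19)×1.19 = 3.382 m²
P = b + 2y√(1+z²) = 1.89 + 2×1.19×√(1+0.8²) = 4.938 m
R = A/P = 3.382/4.938 = 0.6849 m
Q = (1/n)·A·R^(2/3)·S^(1/2) = (1/0.013) × 3.382 × 0.6849^(2/3) × 0.0029^(1/2) = 10.89 m³/s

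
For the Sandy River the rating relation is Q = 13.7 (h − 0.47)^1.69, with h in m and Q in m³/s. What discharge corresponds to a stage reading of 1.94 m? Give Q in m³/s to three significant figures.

26.3 m³/s

Q = 13.7 × (1.94 − 0.47)^1.69 = 13.7 × 1.47^1.69 = 26.27 m³/s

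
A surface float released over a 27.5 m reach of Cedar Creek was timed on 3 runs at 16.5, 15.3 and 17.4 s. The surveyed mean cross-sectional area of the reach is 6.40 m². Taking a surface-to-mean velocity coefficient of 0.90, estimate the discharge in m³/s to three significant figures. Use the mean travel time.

9.66 m³/s

t̄ = (16.5 + 15.3 + 17.4) / 3 = 16.4 s
v_surface = L / t̄ = 27.5 / 16.4 = 1.677 m/s
v_mean = 0.90 × 1.677 = 1.509 m/s
Q = A × v_mean = 6.40 × 1.509 = 9.659 m³/s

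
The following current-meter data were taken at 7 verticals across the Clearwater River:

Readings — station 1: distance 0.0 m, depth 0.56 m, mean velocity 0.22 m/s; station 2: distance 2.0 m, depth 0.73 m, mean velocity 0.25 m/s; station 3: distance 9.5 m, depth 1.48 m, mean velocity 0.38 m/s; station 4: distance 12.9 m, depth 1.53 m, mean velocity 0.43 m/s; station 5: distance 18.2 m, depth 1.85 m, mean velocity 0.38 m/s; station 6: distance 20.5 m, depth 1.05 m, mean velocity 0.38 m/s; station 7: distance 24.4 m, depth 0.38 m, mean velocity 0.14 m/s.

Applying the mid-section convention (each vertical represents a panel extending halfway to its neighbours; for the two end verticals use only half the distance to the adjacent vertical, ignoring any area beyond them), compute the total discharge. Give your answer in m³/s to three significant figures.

w_1 = (2.0 − 0.0)/2 = 1 m; q_1 = 0.22 × 0.56 × 1 = 0.1232 m³/s
w_2 = (9.5 − 0.0)/2 = 4.75 m; q_2 = 0.25 × 0.73 × 4.75 = 0.8669 m³/s
w_3 = (12.9 − 2.0)/2 = 5.45 m; q_3 = 0.38 × 1.48 × 5.45 = 3.065 m³/s
w_4 = (18.2 − 9.5)/2 = 4.35 m; q_4 = 0.43 × 1.53 × 4.35 = 2.862 m³/s
w_5 = (20.5 − 12.9)/2 = 3.8 m; q_5 = 0.38 × 1.85 × 3.8 = 2.671 m³/s
w_6 = (24.4 − 18.2)/2 = 3.1 m; q_6 = 0.38 × 1.05 × 3.1 = 1.237 m³/s
w_7 = (24.4 − 20.5)/2 = 1.95 m; q_7 = 0.14 × 0.38 × 1.95 = 0.1037 m³/s
Q = Σ qᵢ = 10.93 m³/s

10.9 m³/s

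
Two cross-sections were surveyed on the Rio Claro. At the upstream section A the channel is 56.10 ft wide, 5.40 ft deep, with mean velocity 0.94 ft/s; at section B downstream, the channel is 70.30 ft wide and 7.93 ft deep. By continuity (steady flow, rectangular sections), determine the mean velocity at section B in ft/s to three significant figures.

0.511 ft/s

Q = A₁V₁ = (56.10×5.40) × 0.94 = 284.8 ft³/s
A₂ = 70.30 × 7.93 = 557.5 ft²
V₂ = Q/A₂ = 284.8/557.5 = 0.5108 ft/s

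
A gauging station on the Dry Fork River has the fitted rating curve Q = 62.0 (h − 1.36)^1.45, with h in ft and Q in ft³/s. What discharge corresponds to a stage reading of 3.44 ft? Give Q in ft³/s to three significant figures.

179 ft³/s

Q = 62.0 × (3.44 − 1.36)^1.45 = 62.0 × 2.08^1.45 = 179.3 ft³/s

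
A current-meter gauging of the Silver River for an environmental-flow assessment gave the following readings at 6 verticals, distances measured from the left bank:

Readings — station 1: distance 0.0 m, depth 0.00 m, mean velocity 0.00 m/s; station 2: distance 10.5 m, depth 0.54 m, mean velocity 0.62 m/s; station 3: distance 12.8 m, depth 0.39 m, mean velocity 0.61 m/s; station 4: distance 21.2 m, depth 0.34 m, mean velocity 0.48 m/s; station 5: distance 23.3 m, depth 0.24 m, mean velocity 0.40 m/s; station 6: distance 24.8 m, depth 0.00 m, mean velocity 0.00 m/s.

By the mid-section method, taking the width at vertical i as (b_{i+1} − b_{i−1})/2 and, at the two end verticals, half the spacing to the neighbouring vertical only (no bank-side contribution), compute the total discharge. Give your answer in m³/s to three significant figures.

4.45 m³/s

w_2 = (12.8 − 0.0)/2 = 6.4 m; q_2 = 0.62 × 0.54 × 6.4 = 2.143 m³/s
w_3 = (21.2 − 10.5)/2 = 5.35 m; q_3 = 0.61 × 0.39 × 5.35 = 1.273 m³/s
w_4 = (23.3 − 12.8)/2 = 5.25 m; q_4 = 0.48 × 0.34 × 5.25 = 0.8568 m³/s
w_5 = (24.8 − 21.2)/2 = 1.8 m; q_5 = 0.40 × 0.24 × 1.8 = 0.1728 m³/s
Stations 1, 6 contribute zero (depth or velocity is 0).
Q = Σ qᵢ = 4.445 m³/s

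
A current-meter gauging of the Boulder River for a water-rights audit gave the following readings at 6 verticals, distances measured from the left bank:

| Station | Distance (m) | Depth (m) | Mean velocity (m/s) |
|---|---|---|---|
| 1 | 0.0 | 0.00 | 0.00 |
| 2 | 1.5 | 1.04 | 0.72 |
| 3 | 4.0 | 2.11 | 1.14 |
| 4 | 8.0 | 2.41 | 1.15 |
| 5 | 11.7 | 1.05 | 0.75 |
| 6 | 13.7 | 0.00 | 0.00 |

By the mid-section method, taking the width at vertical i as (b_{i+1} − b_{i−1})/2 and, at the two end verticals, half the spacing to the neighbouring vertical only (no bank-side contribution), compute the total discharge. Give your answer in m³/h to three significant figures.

w_2 = (4.0 − 0.0)/2 = 2 m; q_2 = 0.72 × 1.04 × 2 = 1.498 m³/s
w_3 = (8.0 − 1.5)/2 = 3.25 m; q_3 = 1.14 × 2.11 × 3.25 = 7.818 m³/s
w_4 = (11.7 − 4.0)/2 = 3.85 m; q_4 = 1.15 × 2.41 × 3.85 = 10.67 m³/s
w_5 = (13.7 − 8.0)/2 = 2.85 m; q_5 = 0.75 × 1.05 × 2.85 = 2.244 m³/s
Stations 1, 6 contribute zero (depth or velocity is 0).
Q = Σ qᵢ = 22.23 m³/s
= 22.23 × 3600 = 80030 m³/h

80000 m³/h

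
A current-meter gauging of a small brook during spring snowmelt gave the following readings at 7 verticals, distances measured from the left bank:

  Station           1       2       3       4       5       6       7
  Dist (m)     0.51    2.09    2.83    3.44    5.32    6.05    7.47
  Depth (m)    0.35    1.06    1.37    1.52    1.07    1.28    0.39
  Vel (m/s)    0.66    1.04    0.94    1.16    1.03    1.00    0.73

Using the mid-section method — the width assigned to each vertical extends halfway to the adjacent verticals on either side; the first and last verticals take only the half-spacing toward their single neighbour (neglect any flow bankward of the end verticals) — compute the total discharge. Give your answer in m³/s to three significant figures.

7.54 m³/s

w_1 = (2.09 − 0.51)/2 = 0.79 m; q_1 = 0.66 × 0.35 × 0.79 = 0.1825 m³/s
w_2 = (2.83 − 0.51)/2 = 1.16 m; q_2 = 1.04 × 1.06 × 1.16 = 1.279 m³/s
w_3 = (3.44 − 2.09)/2 = 0.675 m; q_3 = 0.94 × 1.37 × 0.675 = 0.8693 m³/s
w_4 = (5.32 − 2.83)/2 = 1.245 m; q_4 = 1.16 × 1.52 × 1.245 = 2.195 m³/s
w_5 = (6.05 − 3.44)/2 = 1.305 m; q_5 = 1.03 × 1.07 × 1.305 = 1.438 m³/s
w_6 = (7.47 − 5.32)/2 = 1.075 m; q_6 = 1.00 × 1.28 × 1.075 = 1.376 m³/s
w_7 = (7.47 − 6.05)/2 = 0.71 m; q_7 = 0.73 × 0.39 × 0.71 = 0.2021 m³/s
Q = Σ qᵢ = 7.542 m³/s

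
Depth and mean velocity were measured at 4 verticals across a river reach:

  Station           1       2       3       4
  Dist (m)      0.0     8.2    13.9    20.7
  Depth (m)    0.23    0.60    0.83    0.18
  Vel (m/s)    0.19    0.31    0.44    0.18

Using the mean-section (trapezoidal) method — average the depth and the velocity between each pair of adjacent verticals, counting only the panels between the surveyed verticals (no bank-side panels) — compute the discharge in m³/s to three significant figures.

3.44 m³/s

Panel 1-2: Δb = 8.2 m, d̄ = (0.23+0.60)/2 = 0.415, v̄ = (0.19+0.31)/2 = 0.25 → q = 8.2×0.415×0.25 = 0.8508 m³/s
Panel 2-3: Δb = 5.7 m, d̄ = (0.60+0.83)/2 = 0.715, v̄ = (0.31+0.44)/2 = 0.375 → q = 5.7×0.715×0.375 = 1.528 m³/s
Panel 3-4: Δb = 6.8 m, d̄ = (0.83+0.18)/2 = 0.505, v̄ = (0.44+0.18)/2 = 0.31 → q = 6.8×0.505×0.31 = 1.065 m³/s
Q = Σ q = 3.444 m³/s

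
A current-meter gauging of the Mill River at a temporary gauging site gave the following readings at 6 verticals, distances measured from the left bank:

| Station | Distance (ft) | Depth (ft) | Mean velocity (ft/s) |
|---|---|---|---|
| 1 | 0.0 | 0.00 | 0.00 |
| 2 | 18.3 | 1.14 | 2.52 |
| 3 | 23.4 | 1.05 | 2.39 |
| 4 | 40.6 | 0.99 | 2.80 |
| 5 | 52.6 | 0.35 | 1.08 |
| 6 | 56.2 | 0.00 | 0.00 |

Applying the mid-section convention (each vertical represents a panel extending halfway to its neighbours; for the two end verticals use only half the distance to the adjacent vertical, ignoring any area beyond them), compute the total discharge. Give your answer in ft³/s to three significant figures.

105 ft³/s

w_2 = (23.4 − 0.0)/2 = 11.7 ft; q_2 = 2.52 × 1.14 × 11.7 = 33.61 ft³/s
w_3 = (40.6 − 18.3)/2 = 11.15 ft; q_3 = 2.39 × 1.05 × 11.15 = 27.98 ft³/s
w_4 = (52.6 − 23.4)/2 = 14.6 ft; q_4 = 2.80 × 0.99 × 14.6 = 40.47 ft³/s
w_5 = (56.2 − 40.6)/2 = 7.8 ft; q_5 = 1.08 × 0.35 × 7.8 = 2.948 ft³/s
Stations 1, 6 contribute zero (depth or velocity is 0).
Q = Σ qᵢ = 105.0 ft³/s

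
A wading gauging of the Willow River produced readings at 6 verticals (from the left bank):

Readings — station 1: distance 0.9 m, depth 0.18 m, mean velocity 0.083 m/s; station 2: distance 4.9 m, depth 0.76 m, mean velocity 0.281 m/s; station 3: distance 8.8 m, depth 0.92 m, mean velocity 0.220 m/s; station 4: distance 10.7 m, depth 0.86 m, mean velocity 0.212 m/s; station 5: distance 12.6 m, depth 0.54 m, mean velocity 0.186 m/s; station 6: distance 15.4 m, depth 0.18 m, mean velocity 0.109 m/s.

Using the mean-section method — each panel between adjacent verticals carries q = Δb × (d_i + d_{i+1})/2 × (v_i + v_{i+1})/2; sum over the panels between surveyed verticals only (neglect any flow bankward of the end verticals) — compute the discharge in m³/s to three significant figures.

Panel 1-2: Δb = 4 m, d̄ = (0.18+0.76)/2 = 0.47, v̄ = (0.083+0.281)/2 = 0.182 → q = 4×0.47×0.182 = 0.3422 m³/s
Panel 2-3: Δb = 3.9 m, d̄ = (0.76+0.92)/2 = 0.84, v̄ = (0.281+0.220)/2 = 0.2505 → q = 3.9×0.84×0.2505 = 0.8206 m³/s
Panel 3-4: Δb = 1.9 m, d̄ = (0.92+0.86)/2 = 0.89, v̄ = (0.220+0.212)/2 = 0.216 → q = 1.9×0.89×0.216 = 0.3653 m³/s
Panel 4-5: Δb = 1.9 m, d̄ = (0.86+0.54)/2 = 0.7, v̄ = (0.212+0.186)/2 = 0.199 → q = 1.9×0.7×0.199 = 0.2647 m³/s
Panel 5-6: Δb = 2.8 m, d̄ = (0.54+0.18)/2 = 0.36, v̄ = (0.186+0.109)/2 = 0.1475 → q = 2.8×0.36×0.1475 = 0.1487 m³/s
Q = Σ q = 1.941 m³/s

1.94 m³/s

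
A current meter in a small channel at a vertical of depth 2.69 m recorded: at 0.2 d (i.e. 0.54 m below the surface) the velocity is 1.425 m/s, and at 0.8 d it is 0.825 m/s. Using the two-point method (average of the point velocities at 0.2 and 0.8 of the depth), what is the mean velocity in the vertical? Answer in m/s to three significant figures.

1.13 m/s

v̄ = (1.425 + 0.825) / 2 = 1.125 m/s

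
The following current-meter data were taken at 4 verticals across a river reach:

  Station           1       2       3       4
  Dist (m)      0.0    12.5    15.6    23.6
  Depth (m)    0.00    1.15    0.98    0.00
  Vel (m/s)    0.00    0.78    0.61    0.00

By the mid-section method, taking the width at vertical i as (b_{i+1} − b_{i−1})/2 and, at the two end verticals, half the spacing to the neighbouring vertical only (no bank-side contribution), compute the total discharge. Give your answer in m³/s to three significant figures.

w_2 = (15.6 − 0.0)/2 = 7.8 m; q_2 = 0.78 × 1.15 × 7.8 = 6.997 m³/s
w_3 = (23.6 − 12.5)/2 = 5.55 m; q_3 = 0.61 × 0.98 × 5.55 = 3.318 m³/s
Stations 1, 4 contribute zero (depth or velocity is 0).
Q = Σ qᵢ = 10.31 m³/s

10.3 m³/s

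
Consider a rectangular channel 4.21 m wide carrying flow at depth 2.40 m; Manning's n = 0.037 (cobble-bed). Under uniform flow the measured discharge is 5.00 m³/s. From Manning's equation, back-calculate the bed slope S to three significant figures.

0.000288

A = b·y = 4.21 × 2.40 = 10.10 m²
P = b + 2y = 4.21 + 2×2.40 = 9.010 m
R = A/P = 10.10/9.010 = 1.121 m
S = (Q·n / (1·A·R^(2/3)))² = (5.00×0.037 / (1×10.10×1.079))² = 0.0002877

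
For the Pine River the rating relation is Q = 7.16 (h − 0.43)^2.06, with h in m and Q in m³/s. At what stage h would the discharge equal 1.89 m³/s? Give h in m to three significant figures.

h − h₀ = (Q/C)^(1/b) = (1.89/7.16)^(1/2.06) = 0.5238 m
h = 0.43 + 0.5238 = 0.9538 m

0.954 m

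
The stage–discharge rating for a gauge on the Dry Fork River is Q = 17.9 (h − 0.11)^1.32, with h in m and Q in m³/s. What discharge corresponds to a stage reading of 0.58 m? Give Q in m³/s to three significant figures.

6.61 m³/s

Q = 17.9 × (0.58 − 0.11)^1.32 = 17.9 × 0.47^1.32 = 6.607 m³/s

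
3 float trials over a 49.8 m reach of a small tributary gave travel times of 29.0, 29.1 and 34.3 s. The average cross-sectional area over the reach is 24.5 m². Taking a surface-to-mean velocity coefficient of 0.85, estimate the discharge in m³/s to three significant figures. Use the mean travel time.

33.7 m³/s

t̄ = (29.0 + 29.1 + 34.3) / 3 = 30.8 s
v_surface = L / t̄ = 49.8 / 30.8 = 1.617 m/s
v_mean = 0.85 × 1.617 = 1.374 m/s
Q = A × v_mean = 24.5 × 1.374 = 33.67 m³/s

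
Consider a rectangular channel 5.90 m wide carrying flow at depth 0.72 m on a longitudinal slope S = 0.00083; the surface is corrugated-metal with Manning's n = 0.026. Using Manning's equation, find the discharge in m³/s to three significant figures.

A = b·y = 5.90 × 0.72 = 4.248 m²
P = b + 2y = 5.90 + 2×0.72 = 7.340 m
R = A/P = 4.248/7.340 = 0.5787 m
Q = (1/n)·A·R^(2/3)·S^(1/2) = (1/0.026) × 4.248 × 0.5787^(2/3) × 0.00083^(1/2) = 3.269 m³/s

3.27 m³/s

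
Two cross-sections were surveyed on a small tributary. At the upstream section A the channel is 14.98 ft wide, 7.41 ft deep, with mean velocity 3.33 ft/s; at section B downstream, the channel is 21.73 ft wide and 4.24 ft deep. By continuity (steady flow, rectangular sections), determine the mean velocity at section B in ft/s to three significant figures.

4.01 ft/s

Q = A₁V₁ = (14.98×7.41) × 3.33 = 369.6 ft³/s
A₂ = 21.73 × 4.24 = 92.14 ft²
V₂ = Q/A₂ = 369.6/92.14 = 4.012 ft/s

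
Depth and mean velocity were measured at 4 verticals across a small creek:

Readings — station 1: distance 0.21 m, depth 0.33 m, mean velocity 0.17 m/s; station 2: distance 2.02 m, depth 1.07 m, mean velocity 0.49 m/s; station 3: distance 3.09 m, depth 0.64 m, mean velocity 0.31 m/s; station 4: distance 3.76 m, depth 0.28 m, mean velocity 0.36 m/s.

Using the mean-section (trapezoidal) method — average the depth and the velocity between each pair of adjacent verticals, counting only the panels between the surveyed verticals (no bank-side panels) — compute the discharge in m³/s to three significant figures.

0.887 m³/s

Panel 1-2: Δb = 1.81 m, d̄ = (0.33+1.07)/2 = 0.7, v̄ = (0.17+0.49)/2 = 0.33 → q = 1.81×0.7×0.33 = 0.4181 m³/s
Panel 2-3: Δb = 1.07 m, d̄ = (1.07+0.64)/2 = 0.855, v̄ = (0.49+0.31)/2 = 0.4 → q = 1.07×0.855×0.4 = 0.3659 m³/s
Panel 3-4: Δb = 0.67 m, d̄ = (0.64+0.28)/2 = 0.46, v̄ = (0.31+0.36)/2 = 0.335 → q = 0.67×0.46×0.335 = 0.1032 m³/s
Q = Σ q = 0.8873 m³/s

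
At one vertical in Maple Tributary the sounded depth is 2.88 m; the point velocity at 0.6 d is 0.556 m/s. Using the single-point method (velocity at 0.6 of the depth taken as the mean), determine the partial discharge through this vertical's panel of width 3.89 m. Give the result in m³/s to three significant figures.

v̄ = v₀.₆ = 0.556 m/s
q = v̄ × d × w = 0.5560 × 2.88 × 3.89 = 6.229 m³/s

6.23 m³/s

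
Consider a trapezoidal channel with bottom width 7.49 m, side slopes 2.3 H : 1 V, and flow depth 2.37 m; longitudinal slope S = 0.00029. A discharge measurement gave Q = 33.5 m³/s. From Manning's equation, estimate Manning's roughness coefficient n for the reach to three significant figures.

A = (b + z·y)·y = (7.49 + 2.3×2.37)×2.37 = 30.67 m²
P = b + 2y√(1+z²) = 7.49 + 2×2.37×√(1+2.3²) = 19.38 m
R = A/P = 30.67/19.38 = 1.583 m
n = (1/Q)·A·R^(2/3)·S^(1/2) = (1/33.5) × 30.67 × 1.358 × 0.01703 = 0.02117

0.0212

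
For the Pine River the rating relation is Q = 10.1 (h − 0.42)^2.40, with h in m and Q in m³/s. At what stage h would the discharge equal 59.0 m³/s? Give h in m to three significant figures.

h − h₀ = (Q/C)^(1/b) = (59.0/10.1)^(1/2.40) = 2.086 m
h = 0.42 + 2.086 = 2.506 m

2.51 m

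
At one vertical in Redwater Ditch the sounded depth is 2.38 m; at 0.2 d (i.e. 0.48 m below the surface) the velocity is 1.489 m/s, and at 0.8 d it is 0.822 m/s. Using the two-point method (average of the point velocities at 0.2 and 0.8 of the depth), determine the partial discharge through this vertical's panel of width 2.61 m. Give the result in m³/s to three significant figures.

7.18 m³/s

v̄ = (1.489 + 0.822) / 2 = 1.156 m/s
q = v̄ × d × w = 1.156 × 2.38 × 2.61 = 7.178 m³/s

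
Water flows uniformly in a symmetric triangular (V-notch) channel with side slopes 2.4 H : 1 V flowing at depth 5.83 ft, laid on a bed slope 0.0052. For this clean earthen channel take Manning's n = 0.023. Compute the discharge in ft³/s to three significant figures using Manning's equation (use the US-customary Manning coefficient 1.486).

A = z·y² = 2.4×5.83² = 81.57 ft²
P = 2y√(1+z²) = 2×5.83×√(1+2.4²) = 30.32 ft
R = A/P = 81.57/30.32 = 2.691 ft
Q = (1.486/n)·A·R^(2/3)·S^(1/2) = (1.486/0.023) × 81.57 × 2.691^(2/3) × 0.0052^(1/2) = 735.2 ft³/s

735 ft³/s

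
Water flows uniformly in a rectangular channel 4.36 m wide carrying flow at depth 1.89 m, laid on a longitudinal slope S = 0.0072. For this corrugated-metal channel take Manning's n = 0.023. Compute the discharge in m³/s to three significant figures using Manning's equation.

30.7 m³/s

A = b·y = 4.36 × 1.89 = 8.240 m²
P = b + 2y = 4.36 + 2×1.89 = 8.140 m
R = A/P = 8.240/8.140 = 1.012 m
Q = (1/n)·A·R^(2/3)·S^(1/2) = (1/0.023) × 8.240 × 1.012^(2/3) × 0.0072^(1/2) = 30.65 m³/s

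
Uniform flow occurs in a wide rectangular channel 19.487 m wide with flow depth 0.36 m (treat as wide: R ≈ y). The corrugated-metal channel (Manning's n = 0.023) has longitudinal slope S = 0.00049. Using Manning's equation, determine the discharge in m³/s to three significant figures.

A = b·y = 19.487 × 0.36 = 7.015 m²
Wide channel: R ≈ y = 0.36 m
Q = (1/n)·A·R^(2/3)·S^(1/2) = (1/0.023) × 7.015 × 0.3600^(2/3) × 0.00049^(1/2) = 3.417 m³/s

3.42 m³/s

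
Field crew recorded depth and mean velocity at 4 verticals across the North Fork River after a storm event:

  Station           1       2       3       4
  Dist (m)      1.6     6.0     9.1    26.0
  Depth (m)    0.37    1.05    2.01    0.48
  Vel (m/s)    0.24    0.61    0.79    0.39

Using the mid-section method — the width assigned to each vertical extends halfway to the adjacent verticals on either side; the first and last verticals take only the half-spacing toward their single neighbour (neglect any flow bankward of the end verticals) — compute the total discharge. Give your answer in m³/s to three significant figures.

w_1 = (6.0 − 1.6)/2 = 2.2 m; q_1 = 0.24 × 0.37 × 2.2 = 0.1954 m³/s
w_2 = (9.1 − 1.6)/2 = 3.75 m; q_2 = 0.61 × 1.05 × 3.75 = 2.402 m³/s
w_3 = (26.0 − 6.0)/2 = 10 m; q_3 = 0.79 × 2.01 × 10 = 15.88 m³/s
w_4 = (26.0 − 9.1)/2 = 8.45 m; q_4 = 0.39 × 0.48 × 8.45 = 1.582 m³/s
Q = Σ qᵢ = 20.06 m³/s

20.1 m³/s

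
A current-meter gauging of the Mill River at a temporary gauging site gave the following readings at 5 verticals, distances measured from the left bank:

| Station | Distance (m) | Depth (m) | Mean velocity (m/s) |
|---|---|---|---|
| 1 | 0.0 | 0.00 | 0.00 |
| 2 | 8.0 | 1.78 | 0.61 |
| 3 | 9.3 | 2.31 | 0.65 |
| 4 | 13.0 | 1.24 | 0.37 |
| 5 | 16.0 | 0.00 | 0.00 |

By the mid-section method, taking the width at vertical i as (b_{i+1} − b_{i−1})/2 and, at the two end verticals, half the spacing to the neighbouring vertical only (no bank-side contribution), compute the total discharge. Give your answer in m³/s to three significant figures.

10.3 m³/s

w_2 = (9.3 − 0.0)/2 = 4.65 m; q_2 = 0.61 × 1.78 × 4.65 = 5.049 m³/s
w_3 = (13.0 − 8.0)/2 = 2.5 m; q_3 = 0.65 × 2.31 × 2.5 = 3.754 m³/s
w_4 = (16.0 − 9.3)/2 = 3.35 m; q_4 = 0.37 × 1.24 × 3.35 = 1.537 m³/s
Stations 1, 5 contribute zero (depth or velocity is 0).
Q = Σ qᵢ = 10.34 m³/s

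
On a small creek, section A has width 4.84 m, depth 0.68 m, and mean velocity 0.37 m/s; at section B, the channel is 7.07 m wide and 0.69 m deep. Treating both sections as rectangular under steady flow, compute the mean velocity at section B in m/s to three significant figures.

0.250 m/s

Q = A₁V₁ = (4.84×0.68) × 0.37 = 1.218 m³/s
A₂ = 7.07 × 0.69 = 4.878 m²
V₂ = Q/A₂ = 1.218/4.878 = 0.2496 m/s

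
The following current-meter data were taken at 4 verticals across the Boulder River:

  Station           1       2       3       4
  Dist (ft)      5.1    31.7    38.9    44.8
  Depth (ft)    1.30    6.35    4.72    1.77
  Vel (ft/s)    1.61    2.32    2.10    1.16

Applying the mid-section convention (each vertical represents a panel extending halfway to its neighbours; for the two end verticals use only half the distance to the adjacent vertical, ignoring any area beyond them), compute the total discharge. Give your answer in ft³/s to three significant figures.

w_1 = (31.7 − 5.1)/2 = 13.3 ft; q_1 = 1.61 × 1.30 × 13.3 = 27.84 ft³/s
w_2 = (38.9 − 5.1)/2 = 16.9 ft; q_2 = 2.32 × 6.35 × 16.9 = 249.0 ft³/s
w_3 = (44.8 − 31.7)/2 = 6.55 ft; q_3 = 2.10 × 4.72 × 6.55 = 64.92 ft³/s
w_4 = (44.8 − 38.9)/2 = 2.95 ft; q_4 = 1.16 × 1.77 × 2.95 = 6.057 ft³/s
Q = Σ qᵢ = 347.8 ft³/s

348 ft³/s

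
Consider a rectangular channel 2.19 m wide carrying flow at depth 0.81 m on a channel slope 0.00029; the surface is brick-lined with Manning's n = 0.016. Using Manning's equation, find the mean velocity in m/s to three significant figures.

0.639 m/s

A = b·y = 2.19 × 0.81 = 1.774 m²
P = b + 2y = 2.19 + 2×0.81 = 3.810 m
R = A/P = 1.774/3.810 = 0.4656 m
Q = (1/n)·A·R^(2/3)·S^(1/2) = (1/0.016) × 1.774 × 0.4656^(2/3) × 0.00029^(1/2) = 1.134 m³/s
V = Q/A = 1.134/1.774 = 0.6394 m/s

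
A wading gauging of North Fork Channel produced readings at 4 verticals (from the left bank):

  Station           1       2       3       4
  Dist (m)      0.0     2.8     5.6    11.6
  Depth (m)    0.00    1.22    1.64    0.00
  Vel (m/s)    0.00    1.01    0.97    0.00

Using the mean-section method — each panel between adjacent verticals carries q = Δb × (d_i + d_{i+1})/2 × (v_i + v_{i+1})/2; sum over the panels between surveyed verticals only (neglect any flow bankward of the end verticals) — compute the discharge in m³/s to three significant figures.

7.21 m³/s

Panel 1-2: Δb = 2.8 m, d̄ = (0.00+1.22)/2 = 0.61, v̄ = (0.00+1.01)/2 = 0.505 → q = 2.8×0.61×0.505 = 0.8625 m³/s
Panel 2-3: Δb = 2.8 m, d̄ = (1.22+1.64)/2 = 1.43, v̄ = (1.01+0.97)/2 = 0.99 → q = 2.8×1.43×0.99 = 3.964 m³/s
Panel 3-4: Δb = 6 m, d̄ = (1.64+0.00)/2 = 0.82, v̄ = (0.97+0.00)/2 = 0.485 → q = 6×0.82×0.485 = 2.386 m³/s
Q = Σ q = 7.213 m³/s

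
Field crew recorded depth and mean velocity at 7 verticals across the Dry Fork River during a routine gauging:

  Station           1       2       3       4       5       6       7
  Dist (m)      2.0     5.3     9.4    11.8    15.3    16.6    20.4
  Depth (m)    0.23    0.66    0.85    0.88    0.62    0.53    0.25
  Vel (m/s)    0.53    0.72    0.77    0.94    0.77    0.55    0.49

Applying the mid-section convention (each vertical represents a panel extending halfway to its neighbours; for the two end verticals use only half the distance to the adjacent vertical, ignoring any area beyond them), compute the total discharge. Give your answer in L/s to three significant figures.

8650 L/s

w_1 = (5.3 − 2.0)/2 = 1.65 m; q_1 = 0.53 × 0.23 × 1.65 = 0.2011 m³/s
w_2 = (9.4 − 2.0)/2 = 3.7 m; q_2 = 0.72 × 0.66 × 3.7 = 1.758 m³/s
w_3 = (11.8 − 5.3)/2 = 3.25 m; q_3 = 0.77 × 0.85 × 3.25 = 2.127 m³/s
w_4 = (15.3 − 9.4)/2 = 2.95 m; q_4 = 0.94 × 0.88 × 2.95 = 2.440 m³/s
w_5 = (16.6 − 11.8)/2 = 2.4 m; q_5 = 0.77 × 0.62 × 2.4 = 1.146 m³/s
w_6 = (20.4 − 15.3)/2 = 2.55 m; q_6 = 0.55 × 0.53 × 2.55 = 0.7433 m³/s
w_7 = (20.4 − 16.6)/2 = 1.9 m; q_7 = 0.49 × 0.25 × 1.9 = 0.2328 m³/s
Q = Σ qᵢ = 8.649 m³/s
= 8.649 × 1000 = 8649 L/s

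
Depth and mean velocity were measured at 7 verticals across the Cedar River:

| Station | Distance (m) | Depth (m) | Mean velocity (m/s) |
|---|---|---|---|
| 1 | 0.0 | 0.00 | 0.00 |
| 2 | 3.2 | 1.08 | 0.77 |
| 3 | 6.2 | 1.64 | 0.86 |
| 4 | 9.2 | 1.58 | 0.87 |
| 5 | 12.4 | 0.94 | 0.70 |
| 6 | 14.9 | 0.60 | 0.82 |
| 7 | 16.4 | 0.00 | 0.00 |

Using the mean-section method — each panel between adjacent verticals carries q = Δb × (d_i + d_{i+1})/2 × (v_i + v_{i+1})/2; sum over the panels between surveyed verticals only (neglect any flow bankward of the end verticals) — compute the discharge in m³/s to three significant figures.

Panel 1-2: Δb = 3.2 m, d̄ = (0.00+1.08)/2 = 0.54, v̄ = (0.00+0.77)/2 = 0.385 → q = 3.2×0.54×0.385 = 0.6653 m³/s
Panel 2-3: Δb = 3 m, d̄ = (1.08+1.64)/2 = 1.36, v̄ = (0.77+0.86)/2 = 0.815 → q = 3×1.36×0.815 = 3.325 m³/s
Panel 3-4: Δb = 3 m, d̄ = (1.64+1.58)/2 = 1.61, v̄ = (0.86+0.87)/2 = 0.865 → q = 3×1.61×0.865 = 4.178 m³/s
Panel 4-5: Δb = 3.2 m, d̄ = (1.58+0.94)/2 = 1.26, v̄ = (0.87+0.70)/2 = 0.785 → q = 3.2×1.26×0.785 = 3.165 m³/s
Panel 5-6: Δb = 2.5 m, d̄ = (0.94+0.60)/2 = 0.77, v̄ = (0.70+0.82)/2 = 0.76 → q = 2.5×0.77×0.76 = 1.463 m³/s
Panel 6-7: Δb = 1.5 m, d̄ = (0.60+0.00)/2 = 0.3, v̄ = (0.82+0.00)/2 = 0.41 → q = 1.5×0.3×0.41 = 0.1845 m³/s
Q = Σ q = 12.98 m³/s

13.0 m³/s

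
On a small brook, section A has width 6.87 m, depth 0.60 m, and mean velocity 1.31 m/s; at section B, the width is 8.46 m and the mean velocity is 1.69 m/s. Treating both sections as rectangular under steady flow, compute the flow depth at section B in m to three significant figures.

0.378 m

Q = A₁V₁ = (6.87×0.60) × 1.31 = 5.400 m³/s
d₂ = Q/(b₂ V₂) = 5.400/(8.46×1.69) = 0.3777 m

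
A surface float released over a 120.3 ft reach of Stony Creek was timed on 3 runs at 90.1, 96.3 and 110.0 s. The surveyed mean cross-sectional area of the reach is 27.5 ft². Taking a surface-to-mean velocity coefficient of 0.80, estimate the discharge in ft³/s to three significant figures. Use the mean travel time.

t̄ = (90.1 + 96.3 + 110.0) / 3 = 98.8 s
v_surface = L / t̄ = 120.3 / 98.8 = 1.218 ft/s
v_mean = 0.80 × 1.218 = 0.9741 ft/s
Q = A × v_mean = 27.5 × 0.9741 = 26.79 ft³/s

26.8 ft³/s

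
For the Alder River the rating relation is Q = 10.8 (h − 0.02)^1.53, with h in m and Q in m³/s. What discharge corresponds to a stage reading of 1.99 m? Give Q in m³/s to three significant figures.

30.5 m³/s

Q = 10.8 × (1.99 − 0.02)^1.53 = 10.8 × 1.97^1.53 = 30.48 m³/s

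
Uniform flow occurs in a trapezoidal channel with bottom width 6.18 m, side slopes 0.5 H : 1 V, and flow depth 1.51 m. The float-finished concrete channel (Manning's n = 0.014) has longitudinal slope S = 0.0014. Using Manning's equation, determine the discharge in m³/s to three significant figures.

29.7 m³/s

A = (b + z·y)·y = (6.18 + 0.5×1.51)×1.51 = 10.47 m²
P = b + 2y√(1+z²) = 6.18 + 2×1.51×√(1+0.5²) = 9.556 m
R = A/P = 10.47/9.556 = 1.096 m
Q = (1/n)·A·R^(2/3)·S^(1/2) = (1/0.014) × 10.47 × 1.096^(2/3) × 0.0014^(1/2) = 29.75 m³/s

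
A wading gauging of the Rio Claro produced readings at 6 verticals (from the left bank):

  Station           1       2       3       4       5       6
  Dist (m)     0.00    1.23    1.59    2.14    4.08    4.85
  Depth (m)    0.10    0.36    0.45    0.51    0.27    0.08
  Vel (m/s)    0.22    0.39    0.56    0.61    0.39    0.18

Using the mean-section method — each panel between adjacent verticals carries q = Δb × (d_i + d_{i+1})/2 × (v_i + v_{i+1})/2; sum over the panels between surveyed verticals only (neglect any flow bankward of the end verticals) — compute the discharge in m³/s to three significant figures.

0.727 m³/s

Panel 1-2: Δb = 1.23 m, d̄ = (0.10+0.36)/2 = 0.23, v̄ = (0.22+0.39)/2 = 0.305 → q = 1.23×0.23×0.305 = 0.08628 m³/s
Panel 2-3: Δb = 0.36 m, d̄ = (0.36+0.45)/2 = 0.405, v̄ = (0.39+0.56)/2 = 0.475 → q = 0.36×0.405×0.475 = 0.06926 m³/s
Panel 3-4: Δb = 0.55 m, d̄ = (0.45+0.51)/2 = 0.48, v̄ = (0.56+0.61)/2 = 0.585 → q = 0.55×0.48×0.585 = 0.1544 m³/s
Panel 4-5: Δb = 1.94 m, d̄ = (0.51+0.27)/2 = 0.39, v̄ = (0.61+0.39)/2 = 0.5 → q = 1.94×0.39×0.5 = 0.3783 m³/s
Panel 5-6: Δb = 0.77 m, d̄ = (0.27+0.08)/2 = 0.175, v̄ = (0.39+0.18)/2 = 0.285 → q = 0.77×0.175×0.285 = 0.03840 m³/s
Q = Σ q = 0.7267 m³/s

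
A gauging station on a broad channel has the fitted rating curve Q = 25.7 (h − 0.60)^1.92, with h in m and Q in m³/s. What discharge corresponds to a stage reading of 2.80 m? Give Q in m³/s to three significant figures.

117 m³/s

Q = 25.7 × (2.80 − 0.60)^1.92 = 25.7 × 2.2^1.92 = 116.8 m³/s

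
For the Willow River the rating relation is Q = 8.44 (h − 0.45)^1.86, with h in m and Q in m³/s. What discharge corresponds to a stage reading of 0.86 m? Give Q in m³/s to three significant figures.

Q = 8.44 × (0.86 − 0.45)^1.86 = 8.44 × 0.41^1.86 = 1.607 m³/s

1.61 m³/s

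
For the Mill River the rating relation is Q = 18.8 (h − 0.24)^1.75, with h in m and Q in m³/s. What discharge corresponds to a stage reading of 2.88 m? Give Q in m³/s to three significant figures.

103 m³/s

Q = 18.8 × (2.88 − 0.24)^1.75 = 18.8 × 2.64^1.75 = 102.8 m³/s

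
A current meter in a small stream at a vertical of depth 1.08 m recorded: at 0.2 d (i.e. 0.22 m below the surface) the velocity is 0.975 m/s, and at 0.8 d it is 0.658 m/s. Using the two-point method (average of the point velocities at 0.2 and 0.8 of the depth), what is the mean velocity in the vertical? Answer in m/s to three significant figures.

0.817 m/s

v̄ = (0.975 + 0.658) / 2 = 0.8165 m/s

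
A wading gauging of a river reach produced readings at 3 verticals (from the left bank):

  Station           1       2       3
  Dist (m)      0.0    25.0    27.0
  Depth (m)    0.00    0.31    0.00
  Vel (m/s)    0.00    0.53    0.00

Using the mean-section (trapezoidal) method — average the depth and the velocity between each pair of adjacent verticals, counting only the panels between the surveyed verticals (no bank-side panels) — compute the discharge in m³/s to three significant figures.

Panel 1-2: Δb = 25 m, d̄ = (0.00+0.31)/2 = 0.155, v̄ = (0.00+0.53)/2 = 0.265 → q = 25×0.155×0.265 = 1.027 m³/s
Panel 2-3: Δb = 2 m, d̄ = (0.31+0.00)/2 = 0.155, v̄ = (0.53+0.00)/2 = 0.265 → q = 2×0.155×0.265 = 0.08215 m³/s
Q = Σ q = 1.109 m³/s

1.11 m³/s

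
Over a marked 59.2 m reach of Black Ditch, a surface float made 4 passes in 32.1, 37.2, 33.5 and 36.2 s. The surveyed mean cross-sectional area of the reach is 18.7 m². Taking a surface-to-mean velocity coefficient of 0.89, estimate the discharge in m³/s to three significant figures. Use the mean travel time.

28.4 m³/s

t̄ = (32.1 + 37.2 + 33.5 + 36.2) / 4 = 34.75 s
v_surface = L / t̄ = 59.2 / 34.75 = 1.704 m/s
v_mean = 0.89 × 1.704 = 1.516 m/s
Q = A × v_mean = 18.7 × 1.516 = 28.35 m³/s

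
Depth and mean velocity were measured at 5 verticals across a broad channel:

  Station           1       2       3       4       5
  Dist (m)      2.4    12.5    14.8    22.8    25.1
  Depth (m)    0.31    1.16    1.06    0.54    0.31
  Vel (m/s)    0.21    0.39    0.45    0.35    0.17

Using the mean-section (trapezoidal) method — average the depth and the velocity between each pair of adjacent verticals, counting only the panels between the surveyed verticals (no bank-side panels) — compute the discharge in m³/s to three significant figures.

Panel 1-2: Δb = 10.1 m, d̄ = (0.31+1.16)/2 = 0.735, v̄ = (0.21+0.39)/2 = 0.3 → q = 10.1×0.735×0.3 = 2.227 m³/s
Panel 2-3: Δb = 2.3 m, d̄ = (1.16+1.06)/2 = 1.11, v̄ = (0.39+0.45)/2 = 0.42 → q = 2.3×1.11×0.42 = 1.072 m³/s
Panel 3-4: Δb = 8 m, d̄ = (1.06+0.54)/2 = 0.8, v̄ = (0.45+0.35)/2 = 0.4 → q = 8×0.8×0.4 = 2.560 m³/s
Panel 4-5: Δb = 2.3 m, d̄ = (0.54+0.31)/2 = 0.425, v̄ = (0.35+0.17)/2 = 0.26 → q = 2.3×0.425×0.26 = 0.2542 m³/s
Q = Σ q = 6.113 m³/s

6.11 m³/s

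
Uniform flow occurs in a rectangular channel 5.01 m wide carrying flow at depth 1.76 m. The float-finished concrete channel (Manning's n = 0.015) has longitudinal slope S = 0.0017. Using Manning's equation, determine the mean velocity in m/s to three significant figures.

A = b·y = 5.01 × 1.76 = 8.818 m²
P = b + 2y = 5.01 + 2×1.76 = 8.530 m
R = A/P = 8.818/8.530 = 1.034 m
Q = (1/n)·A·R^(2/3)·S^(1/2) = (1/0.015) × 8.818 × 1.034^(2/3) × 0.0017^(1/2) = 24.78 m³/s
V = Q/A = 24.78/8.818 = 2.810 m/s

2.81 m/s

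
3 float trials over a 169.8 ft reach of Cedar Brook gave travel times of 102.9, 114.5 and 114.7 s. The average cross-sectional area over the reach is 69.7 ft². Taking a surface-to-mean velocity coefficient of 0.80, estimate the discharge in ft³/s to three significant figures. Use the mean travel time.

t̄ = (102.9 + 114.5 + 114.7) / 3 = 110.7 s
v_surface = L / t̄ = 169.8 / 110.7 = 1.534 ft/s
v_mean = 0.80 × 1.534 = 1.227 ft/s
Q = A × v_mean = 69.7 × 1.227 = 85.53 ft³/s

85.5 ft³/s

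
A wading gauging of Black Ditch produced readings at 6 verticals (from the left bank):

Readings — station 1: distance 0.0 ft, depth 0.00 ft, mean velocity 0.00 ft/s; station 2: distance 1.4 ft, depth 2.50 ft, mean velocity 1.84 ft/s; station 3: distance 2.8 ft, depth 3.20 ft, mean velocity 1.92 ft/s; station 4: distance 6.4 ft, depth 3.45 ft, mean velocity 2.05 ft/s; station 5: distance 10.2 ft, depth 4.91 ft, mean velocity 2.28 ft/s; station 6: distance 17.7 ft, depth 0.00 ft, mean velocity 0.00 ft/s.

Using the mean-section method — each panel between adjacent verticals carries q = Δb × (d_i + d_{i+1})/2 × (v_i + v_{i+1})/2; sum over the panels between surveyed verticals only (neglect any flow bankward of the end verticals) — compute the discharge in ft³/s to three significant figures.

Panel 1-2: Δb = 1.4 ft, d̄ = (0.00+2.50)/2 = 1.25, v̄ = (0.00+1.84)/2 = 0.92 → q = 1.4×1.25×0.92 = 1.610 ft³/s
Panel 2-3: Δb = 1.4 ft, d̄ = (2.50+3.20)/2 = 2.85, v̄ = (1.84+1.92)/2 = 1.88 → q = 1.4×2.85×1.88 = 7.501 ft³/s
Panel 3-4: Δb = 3.6 ft, d̄ = (3.20+3.45)/2 = 3.325, v̄ = (1.92+2.05)/2 = 1.985 → q = 3.6×3.325×1.985 = 23.76 ft³/s
Panel 4-5: Δb = 3.8 ft, d̄ = (3.45+4.91)/2 = 4.18, v̄ = (2.05+2.28)/2 = 2.165 → q = 3.8×4.18×2.165 = 34.39 ft³/s
Panel 5-6: Δb = 7.5 ft, d̄ = (4.91+0.00)/2 = 2.455, v̄ = (2.28+0.00)/2 = 1.14 → q = 7.5×2.455×1.14 = 20.99 ft³/s
Q = Σ q = 88.25 ft³/s

88.3 ft³/s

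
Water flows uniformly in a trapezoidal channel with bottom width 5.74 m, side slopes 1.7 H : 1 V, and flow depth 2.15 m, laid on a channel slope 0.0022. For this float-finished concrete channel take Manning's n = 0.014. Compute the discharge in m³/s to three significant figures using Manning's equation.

85.5 m³/s

A = (b + z·y)·y = (5.74 + 1.7×2.15)×2.15 = 20.20 m²
P = b + 2y√(1+z²) = 5.74 + 2×2.15×√(1+1.7²) = 14.22 m
R = A/P = 20.20/14.22 = 1.420 m
Q = (1/n)·A·R^(2/3)·S^(1/2) = (1/0.014) × 20.20 × 1.420^(2/3) × 0.0022^(1/2) = 85.51 m³/s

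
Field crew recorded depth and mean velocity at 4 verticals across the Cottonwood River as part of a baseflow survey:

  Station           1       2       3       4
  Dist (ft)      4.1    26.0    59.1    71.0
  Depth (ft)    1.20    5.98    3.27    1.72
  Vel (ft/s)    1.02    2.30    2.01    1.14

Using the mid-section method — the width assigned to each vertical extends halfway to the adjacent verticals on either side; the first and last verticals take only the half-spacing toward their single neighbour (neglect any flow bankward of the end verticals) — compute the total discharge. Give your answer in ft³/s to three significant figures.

w_1 = (26.0 − 4.1)/2 = 10.95 ft; q_1 = 1.02 × 1.20 × 10.95 = 13.40 ft³/s
w_2 = (59.1 − 4.1)/2 = 27.5 ft; q_2 = 2.30 × 5.98 × 27.5 = 378.2 ft³/s
w_3 = (71.0 − 26.0)/2 = 22.5 ft; q_3 = 2.01 × 3.27 × 22.5 = 147.9 ft³/s
w_4 = (71.0 − 59.1)/2 = 5.95 ft; q_4 = 1.14 × 1.72 × 5.95 = 11.67 ft³/s
Q = Σ qᵢ = 551.2 ft³/s

551 ft³/s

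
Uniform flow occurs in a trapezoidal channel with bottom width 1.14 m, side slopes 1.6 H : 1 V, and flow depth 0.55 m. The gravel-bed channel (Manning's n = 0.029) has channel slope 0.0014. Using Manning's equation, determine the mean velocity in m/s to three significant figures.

0.635 m/s

A = (b + z·y)·y = (1.14 + 1.6×0.55)×0.55 = 1.111 m²
P = b + 2y√(1+z²) = 1.14 + 2×0.55×√(1+1.6²) = 3.215 m
R = A/P = 1.111/3.215 = 0.3455 m
Q = (1/n)·A·R^(2/3)·S^(1/2) = (1/0.029) × 1.111 × 0.3455^(2/3) × 0.0014^(1/2) = 0.7058 m³/s
V = Q/A = 0.7058/1.111 = 0.6353 m/s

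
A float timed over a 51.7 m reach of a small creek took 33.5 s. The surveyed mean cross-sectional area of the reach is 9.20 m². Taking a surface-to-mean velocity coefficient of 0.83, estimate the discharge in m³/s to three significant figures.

v_surface = L / t̄ = 51.7 / 33.5 = 1.543 m/s
v_mean = 0.83 × 1.543 = 1.281 m/s
Q = A × v_mean = 9.20 × 1.281 = 11.78 m³/s

11.8 m³/s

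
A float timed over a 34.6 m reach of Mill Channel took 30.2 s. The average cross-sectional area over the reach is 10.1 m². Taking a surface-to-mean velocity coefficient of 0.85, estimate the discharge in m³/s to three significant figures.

9.84 m³/s

v_surface = L / t̄ = 34.6 / 30.2 = 1.146 m/s
v_mean = 0.85 × 1.146 = 0.9738 m/s
Q = A × v_mean = 10.1 × 0.9738 = 9.836 m³/s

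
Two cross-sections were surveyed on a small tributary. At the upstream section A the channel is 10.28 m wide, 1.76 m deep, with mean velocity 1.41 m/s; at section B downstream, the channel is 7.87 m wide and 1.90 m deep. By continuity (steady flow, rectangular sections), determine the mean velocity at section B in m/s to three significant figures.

Q = A₁V₁ = (10.28×1.76) × 1.41 = 25.51 m³/s
A₂ = 7.87 × 1.90 = 14.95 m²
V₂ = Q/A₂ = 25.51/14.95 = 1.706 m/s

1.71 m/s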